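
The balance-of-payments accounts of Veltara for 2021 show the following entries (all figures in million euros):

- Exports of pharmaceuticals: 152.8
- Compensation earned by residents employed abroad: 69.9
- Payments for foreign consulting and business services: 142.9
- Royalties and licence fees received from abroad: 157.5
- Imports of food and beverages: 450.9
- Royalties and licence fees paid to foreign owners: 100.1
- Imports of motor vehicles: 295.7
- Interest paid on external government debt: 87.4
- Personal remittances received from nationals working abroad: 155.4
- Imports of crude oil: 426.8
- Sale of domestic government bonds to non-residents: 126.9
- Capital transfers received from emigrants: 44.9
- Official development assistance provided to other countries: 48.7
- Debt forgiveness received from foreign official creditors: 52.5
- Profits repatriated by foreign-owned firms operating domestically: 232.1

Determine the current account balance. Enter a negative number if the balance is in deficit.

Goods: -426.8 - 295.7 + 152.8 - 450.9 = -1020.6
Services: 157.5 - 100.1 - 142.9 = -85.5
Primary income: -87.4 - 232.1 + 69.9 = -249.6
Secondary income: -48.7 + 155.4 = 106.7
Current account = (-1020.6) + (-85.5) + (-249.6) + 106.7 = -1249.0
(Excluded from the current account — financial account: sale of domestic government bonds to non-residents 126.9; capital account: capital transfers received from emigrants 44.9, debt forgiveness received from foreign official creditors 52.5.)

-1249.0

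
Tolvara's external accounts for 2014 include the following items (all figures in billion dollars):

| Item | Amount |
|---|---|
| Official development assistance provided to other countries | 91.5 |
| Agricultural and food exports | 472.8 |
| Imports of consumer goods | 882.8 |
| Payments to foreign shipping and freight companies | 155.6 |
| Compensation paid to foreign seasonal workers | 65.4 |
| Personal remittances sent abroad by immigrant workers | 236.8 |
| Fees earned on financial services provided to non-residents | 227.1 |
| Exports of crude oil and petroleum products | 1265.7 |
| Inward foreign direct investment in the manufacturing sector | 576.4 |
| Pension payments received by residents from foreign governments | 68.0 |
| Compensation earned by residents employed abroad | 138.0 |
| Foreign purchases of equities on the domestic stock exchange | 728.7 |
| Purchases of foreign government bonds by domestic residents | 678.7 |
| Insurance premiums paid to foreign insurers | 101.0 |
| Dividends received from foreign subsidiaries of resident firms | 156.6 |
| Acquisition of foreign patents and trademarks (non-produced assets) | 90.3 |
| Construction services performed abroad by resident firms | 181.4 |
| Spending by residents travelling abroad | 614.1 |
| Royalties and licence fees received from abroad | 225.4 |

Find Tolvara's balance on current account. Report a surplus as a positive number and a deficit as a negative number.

Goods: 472.8 + 1265.7 - 882.8 = 855.7
Services: -614.1 - 155.6 + 181.4 + 227.1 - 101.0 + 225.4 = -236.8
Primary income: 156.6 + 138.0 - 65.4 = 229.2
Secondary income: 68.0 - 91.5 - 236.8 = -260.3
Current account = 855.7 + (-236.8) + 229.2 + (-260.3) = 587.8
(Excluded from the current account — financial account: inward foreign direct investment in the manufacturing sector 576.4, foreign purchases of equities on the domestic stock exchange 728.7, purchases of foreign government bonds by domestic residents 678.7; capital account: acquisition of foreign patents and trademarks (non-produced assets) 90.3.)

587.8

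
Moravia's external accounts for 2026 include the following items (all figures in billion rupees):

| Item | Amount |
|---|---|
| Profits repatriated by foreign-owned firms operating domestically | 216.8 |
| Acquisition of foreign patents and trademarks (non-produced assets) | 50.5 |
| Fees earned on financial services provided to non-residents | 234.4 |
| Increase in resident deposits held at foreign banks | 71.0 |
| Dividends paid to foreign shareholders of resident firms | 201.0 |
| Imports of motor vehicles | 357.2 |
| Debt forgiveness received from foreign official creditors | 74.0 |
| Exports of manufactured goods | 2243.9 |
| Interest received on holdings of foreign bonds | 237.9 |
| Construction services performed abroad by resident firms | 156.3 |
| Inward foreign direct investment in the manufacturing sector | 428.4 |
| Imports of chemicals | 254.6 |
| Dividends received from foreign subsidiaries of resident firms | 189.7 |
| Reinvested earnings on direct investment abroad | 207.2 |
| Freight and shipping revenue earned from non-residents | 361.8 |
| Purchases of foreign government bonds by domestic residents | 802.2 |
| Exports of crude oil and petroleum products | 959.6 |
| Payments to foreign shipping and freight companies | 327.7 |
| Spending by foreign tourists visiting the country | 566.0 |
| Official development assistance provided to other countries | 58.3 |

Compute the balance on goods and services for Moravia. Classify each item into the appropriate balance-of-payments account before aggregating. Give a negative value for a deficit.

3582.5

Goods: -357.2 + 959.6 - 254.6 + 2243.9 = 2591.7
Services: 234.4 + 361.8 + 156.3 - 327.7 + 566.0 = 990.8
Trade balance = 2591.7 + 990.8 = 3582.5
(Excluded from the trade balance — primary income: profits repatriated by foreign-owned firms operating domestically 216.8, dividends paid to foreign shareholders of resident firms 201.0, interest received on holdings of foreign bonds 237.9, dividends received from foreign subsidiaries of resident firms 189.7, reinvested earnings on direct investment abroad 207.2; capital account: acquisition of foreign patents and trademarks (non-produced assets) 50.5, debt forgiveness received from foreign official creditors 74.0; financial account: increase in resident deposits held at foreign banks 71.0, inward foreign direct investment in the manufacturing sector 428.4, purchases of foreign government bonds by domestic residents 802.2; secondary income: official development assistance provided to other countries 58.3.)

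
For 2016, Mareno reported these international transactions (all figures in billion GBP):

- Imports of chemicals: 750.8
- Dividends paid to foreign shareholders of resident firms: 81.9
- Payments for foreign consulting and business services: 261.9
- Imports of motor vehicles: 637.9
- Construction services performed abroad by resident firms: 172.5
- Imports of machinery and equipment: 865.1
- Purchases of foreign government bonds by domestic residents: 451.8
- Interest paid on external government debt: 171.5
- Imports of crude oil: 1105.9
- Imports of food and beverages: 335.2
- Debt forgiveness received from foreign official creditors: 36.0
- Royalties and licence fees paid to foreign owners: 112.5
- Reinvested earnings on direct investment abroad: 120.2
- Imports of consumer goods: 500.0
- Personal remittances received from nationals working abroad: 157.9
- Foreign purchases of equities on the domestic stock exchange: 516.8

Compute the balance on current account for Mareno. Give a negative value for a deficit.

-4372.1

Goods: -1105.9 - 865.1 - 500.0 - 750.8 - 637.9 - 335.2 = -4194.9
Services: 172.5 - 112.5 - 261.9 = -201.9
Primary income: 120.2 - 171.5 - 81.9 = -133.2
Secondary income: 157.9
Current account = (-4194.9) + (-201.9) + (-133.2) + 157.9 = -4372.1
(Excluded from the current account — financial account: purchases of foreign government bonds by domestic residents 451.8, foreign purchases of equities on the domestic stock exchange 516.8; capital account: debt forgiveness received from foreign official creditors 36.0.)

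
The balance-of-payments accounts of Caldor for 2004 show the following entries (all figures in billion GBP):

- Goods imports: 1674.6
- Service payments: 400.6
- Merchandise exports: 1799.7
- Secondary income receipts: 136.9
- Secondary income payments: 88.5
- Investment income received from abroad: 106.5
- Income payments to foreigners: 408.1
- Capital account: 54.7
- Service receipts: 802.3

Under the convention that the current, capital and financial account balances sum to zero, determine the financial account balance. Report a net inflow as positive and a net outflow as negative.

-328.3

Goods balance = 1799.7 - 1674.6 = 125.1
Services balance = 802.3 - 400.6 = 401.7
Trade balance (goods + services) = 125.1 + 401.7 = 526.8
Net primary income = 106.5 - 408.1 = -301.6
Net secondary income = 136.9 - 88.5 = 48.4
Current account = 526.8 + (-301.6) + 48.4 = 273.6
Financial account = -(273.6 + 54.7) = -328.3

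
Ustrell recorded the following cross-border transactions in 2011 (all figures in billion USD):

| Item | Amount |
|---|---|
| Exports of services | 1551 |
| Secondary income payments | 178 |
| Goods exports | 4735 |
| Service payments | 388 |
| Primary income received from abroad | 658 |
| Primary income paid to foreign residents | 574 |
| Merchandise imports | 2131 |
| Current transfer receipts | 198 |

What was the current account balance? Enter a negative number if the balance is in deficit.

Goods balance = 4735 - 2131 = 2604
Services balance = 1551 - 388 = 1163
Trade balance (goods + services) = 2604 + 1163 = 3767
Net primary income = 658 - 574 = 84
Net secondary income = 198 - 178 = 20
Current account = 3767 + 84 + 20 = 3871

3871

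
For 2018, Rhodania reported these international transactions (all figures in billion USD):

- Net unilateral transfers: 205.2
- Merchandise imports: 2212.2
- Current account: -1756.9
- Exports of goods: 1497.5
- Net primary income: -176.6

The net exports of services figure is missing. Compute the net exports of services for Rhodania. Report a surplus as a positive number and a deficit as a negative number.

Current account = goods balance + services balance + net primary income + net secondary income
Sum of the known components = -686.1
Net exports of services = CA - (known components) = -1756.9 - (-686.1) = -1070.8

-1070.8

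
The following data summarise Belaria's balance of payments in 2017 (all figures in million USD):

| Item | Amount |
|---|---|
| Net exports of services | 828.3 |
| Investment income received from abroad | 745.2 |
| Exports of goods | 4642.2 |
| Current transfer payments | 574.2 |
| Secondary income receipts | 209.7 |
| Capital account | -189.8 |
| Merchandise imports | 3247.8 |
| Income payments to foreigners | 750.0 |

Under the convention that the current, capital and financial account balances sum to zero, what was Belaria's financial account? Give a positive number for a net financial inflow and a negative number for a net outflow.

-1663.6

Goods balance = 4642.2 - 3247.8 = 1394.4
Services balance = 828.3
Trade balance (goods + services) = 1394.4 + 828.3 = 2222.7
Net primary income = 745.2 - 750.0 = -4.8
Net secondary income = 209.7 - 574.2 = -364.5
Current account = 2222.7 + (-4.8) + (-364.5) = 1853.4
Financial account = -(1853.4 + (-189.8)) = -1663.6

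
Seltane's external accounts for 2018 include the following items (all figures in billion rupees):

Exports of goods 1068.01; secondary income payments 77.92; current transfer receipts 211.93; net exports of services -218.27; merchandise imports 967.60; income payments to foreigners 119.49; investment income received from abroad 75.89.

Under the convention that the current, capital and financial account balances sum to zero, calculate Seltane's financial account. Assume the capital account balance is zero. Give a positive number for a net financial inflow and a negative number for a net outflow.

Goods balance = 1068.01 - 967.60 = 100.41
Services balance = -218.27
Trade balance (goods + services) = 100.41 + (-218.27) = -117.86
Net primary income = 75.89 - 119.49 = -43.60
Net secondary income = 211.93 - 77.92 = 134.01
Current account = -117.86 + (-43.60) + 134.01 = -27.45
Financial account = -(-27.45) = 27.45

27.45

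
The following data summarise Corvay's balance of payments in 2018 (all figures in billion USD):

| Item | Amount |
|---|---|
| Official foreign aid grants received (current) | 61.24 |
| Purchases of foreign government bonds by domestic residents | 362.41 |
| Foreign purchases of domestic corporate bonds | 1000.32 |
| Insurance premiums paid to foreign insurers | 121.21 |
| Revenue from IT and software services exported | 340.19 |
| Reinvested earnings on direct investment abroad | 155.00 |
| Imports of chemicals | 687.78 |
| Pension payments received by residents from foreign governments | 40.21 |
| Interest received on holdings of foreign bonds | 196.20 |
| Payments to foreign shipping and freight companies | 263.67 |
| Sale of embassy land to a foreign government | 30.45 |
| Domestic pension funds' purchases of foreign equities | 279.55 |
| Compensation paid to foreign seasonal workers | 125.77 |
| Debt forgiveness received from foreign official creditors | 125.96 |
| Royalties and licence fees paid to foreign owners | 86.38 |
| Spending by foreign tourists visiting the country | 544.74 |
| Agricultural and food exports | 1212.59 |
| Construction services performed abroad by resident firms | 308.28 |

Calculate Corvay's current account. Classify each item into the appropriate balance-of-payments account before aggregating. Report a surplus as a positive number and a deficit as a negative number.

1573.64

Goods: 1212.59 - 687.78 = 524.81
Services: -263.67 + 544.74 - 121.21 + 340.19 - 86.38 + 308.28 = 721.95
Primary income: -125.77 + 155.00 + 196.20 = 225.43
Secondary income: 40.21 + 61.24 = 101.45
Current account = 524.81 + 721.95 + 225.43 + 101.45 = 1573.64
(Excluded from the current account — financial account: purchases of foreign government bonds by domestic residents 362.41, foreign purchases of domestic corporate bonds 1000.32, domestic pension funds' purchases of foreign equities 279.55; capital account: sale of embassy land to a foreign government 30.45, debt forgiveness received from foreign official creditors 125.96.)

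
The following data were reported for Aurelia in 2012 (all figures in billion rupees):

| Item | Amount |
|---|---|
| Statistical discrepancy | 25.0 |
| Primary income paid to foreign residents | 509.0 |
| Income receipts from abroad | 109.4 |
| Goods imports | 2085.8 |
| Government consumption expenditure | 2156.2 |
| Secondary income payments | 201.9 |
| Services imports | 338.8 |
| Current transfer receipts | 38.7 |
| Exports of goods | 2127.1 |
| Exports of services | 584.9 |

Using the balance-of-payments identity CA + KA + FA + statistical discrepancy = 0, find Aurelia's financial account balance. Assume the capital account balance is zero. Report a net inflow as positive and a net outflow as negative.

Goods balance = 2127.1 - 2085.8 = 41.3
Services balance = 584.9 - 338.8 = 246.1
Trade balance (goods + services) = 41.3 + 246.1 = 287.4
Net primary income = 109.4 - 509.0 = -399.6
Net secondary income = 38.7 - 201.9 = -163.2
Current account = 287.4 + (-399.6) + (-163.2) = -275.4
Financial account = -(-275.4 + 25.0) = 250.4

250.4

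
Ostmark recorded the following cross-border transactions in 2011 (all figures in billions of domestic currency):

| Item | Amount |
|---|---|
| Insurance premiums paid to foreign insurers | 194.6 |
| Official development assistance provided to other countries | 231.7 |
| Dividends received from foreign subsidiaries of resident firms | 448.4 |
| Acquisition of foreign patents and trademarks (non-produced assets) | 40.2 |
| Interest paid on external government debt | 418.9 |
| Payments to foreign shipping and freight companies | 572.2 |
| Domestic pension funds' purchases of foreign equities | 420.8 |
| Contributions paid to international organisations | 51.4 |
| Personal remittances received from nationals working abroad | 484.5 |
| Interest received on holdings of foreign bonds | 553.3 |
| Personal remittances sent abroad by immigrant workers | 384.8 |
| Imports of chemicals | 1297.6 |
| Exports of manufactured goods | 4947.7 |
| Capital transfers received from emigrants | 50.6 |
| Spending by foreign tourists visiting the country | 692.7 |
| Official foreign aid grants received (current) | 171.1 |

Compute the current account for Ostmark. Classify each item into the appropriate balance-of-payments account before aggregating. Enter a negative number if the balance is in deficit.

Goods: -1297.6 + 4947.7 = 3650.1
Services: -572.2 - 194.6 + 692.7 = -74.1
Primary income: -418.9 + 448.4 + 553.3 = 582.8
Secondary income: -231.7 + 484.5 - 384.8 + 171.1 - 51.4 = -12.3
Current account = 3650.1 + (-74.1) + 582.8 + (-12.3) = 4146.5
(Excluded from the current account — capital account: acquisition of foreign patents and trademarks (non-produced assets) 40.2, capital transfers received from emigrants 50.6; financial account: domestic pension funds' purchases of foreign equities 420.8.)

4146.5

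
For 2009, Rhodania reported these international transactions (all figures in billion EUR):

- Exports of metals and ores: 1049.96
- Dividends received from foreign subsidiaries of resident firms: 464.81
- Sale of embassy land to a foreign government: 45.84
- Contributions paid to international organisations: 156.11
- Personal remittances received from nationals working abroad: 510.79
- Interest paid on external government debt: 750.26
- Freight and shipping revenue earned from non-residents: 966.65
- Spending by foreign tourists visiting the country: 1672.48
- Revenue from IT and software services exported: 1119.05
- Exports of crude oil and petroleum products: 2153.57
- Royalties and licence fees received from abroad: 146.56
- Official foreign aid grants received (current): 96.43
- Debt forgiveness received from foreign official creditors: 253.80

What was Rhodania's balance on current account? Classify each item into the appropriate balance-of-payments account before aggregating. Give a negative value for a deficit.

Goods: 1049.96 + 2153.57 = 3203.53
Services: 146.56 + 1672.48 + 966.65 + 1119.05 = 3904.74
Primary income: -750.26 + 464.81 = -285.45
Secondary income: -156.11 + 510.79 + 96.43 = 451.11
Current account = 3203.53 + 3904.74 + (-285.45) + 451.11 = 7273.93
(Excluded from the current account — capital account: sale of embassy land to a foreign government 45.84, debt forgiveness received from foreign official creditors 253.80.)

7273.93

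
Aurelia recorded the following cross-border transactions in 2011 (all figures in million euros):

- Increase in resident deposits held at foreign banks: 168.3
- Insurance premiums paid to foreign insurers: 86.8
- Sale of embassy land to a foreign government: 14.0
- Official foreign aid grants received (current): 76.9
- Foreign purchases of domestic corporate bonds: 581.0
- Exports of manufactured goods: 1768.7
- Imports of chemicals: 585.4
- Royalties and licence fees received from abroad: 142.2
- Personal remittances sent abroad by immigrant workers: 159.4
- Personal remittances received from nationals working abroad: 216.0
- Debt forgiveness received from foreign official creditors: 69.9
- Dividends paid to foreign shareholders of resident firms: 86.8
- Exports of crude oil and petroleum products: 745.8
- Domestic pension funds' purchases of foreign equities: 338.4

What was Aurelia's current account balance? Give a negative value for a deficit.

Goods: -585.4 + 1768.7 + 745.8 = 1929.1
Services: -86.8 + 142.2 = 55.4
Primary income: -86.8
Secondary income: -159.4 + 76.9 + 216.0 = 133.5
Current account = 1929.1 + 55.4 + (-86.8) + 133.5 = 2031.2
(Excluded from the current account — financial account: increase in resident deposits held at foreign banks 168.3, foreign purchases of domestic corporate bonds 581.0, domestic pension funds' purchases of foreign equities 338.4; capital account: sale of embassy land to a foreign government 14.0, debt forgiveness received from foreign official creditors 69.9.)

2031.2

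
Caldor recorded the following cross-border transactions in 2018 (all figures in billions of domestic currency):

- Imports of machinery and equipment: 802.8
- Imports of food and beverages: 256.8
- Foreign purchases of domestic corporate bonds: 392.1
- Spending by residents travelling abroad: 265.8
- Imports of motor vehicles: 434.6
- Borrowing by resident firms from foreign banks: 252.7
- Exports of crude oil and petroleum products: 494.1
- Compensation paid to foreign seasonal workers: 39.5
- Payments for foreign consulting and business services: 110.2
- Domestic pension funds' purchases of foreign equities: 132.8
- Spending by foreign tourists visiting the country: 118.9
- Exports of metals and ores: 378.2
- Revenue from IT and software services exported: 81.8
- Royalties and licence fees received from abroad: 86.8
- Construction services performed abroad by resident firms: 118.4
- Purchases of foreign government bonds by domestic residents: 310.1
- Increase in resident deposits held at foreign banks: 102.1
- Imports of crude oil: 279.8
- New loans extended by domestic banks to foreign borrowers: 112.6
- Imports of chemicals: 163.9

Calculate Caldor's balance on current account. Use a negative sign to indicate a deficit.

Goods: -256.8 + 494.1 - 163.9 - 279.8 - 434.6 - 802.8 + 378.2 = -1065.6
Services: -110.2 + 118.4 + 86.8 - 265.8 + 81.8 + 118.9 = 29.9
Primary income: -39.5
Current account = (-1065.6) + 29.9 + (-39.5) = -1075.2
(Excluded from the current account — financial account: foreign purchases of domestic corporate bonds 392.1, borrowing by resident firms from foreign banks 252.7, domestic pension funds' purchases of foreign equities 132.8, purchases of foreign government bonds by domestic residents 310.1, increase in resident deposits held at foreign banks 102.1, new loans extended by domestic banks to foreign borrowers 112.6.)

-1075.2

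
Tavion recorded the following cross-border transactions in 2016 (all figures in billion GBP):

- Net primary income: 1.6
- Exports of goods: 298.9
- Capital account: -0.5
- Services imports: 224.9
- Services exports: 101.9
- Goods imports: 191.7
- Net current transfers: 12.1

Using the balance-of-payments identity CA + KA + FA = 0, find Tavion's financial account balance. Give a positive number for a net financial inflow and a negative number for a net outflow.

2.6

Goods balance = 298.9 - 191.7 = 107.2
Services balance = 101.9 - 224.9 = -123.0
Trade balance (goods + services) = 107.2 + (-123.0) = -15.8
Net primary income = 1.6
Net secondary income = 12.1
Current account = -15.8 + 1.6 + 12.1 = -2.1
Financial account = -(-2.1 + (-0.5)) = 2.6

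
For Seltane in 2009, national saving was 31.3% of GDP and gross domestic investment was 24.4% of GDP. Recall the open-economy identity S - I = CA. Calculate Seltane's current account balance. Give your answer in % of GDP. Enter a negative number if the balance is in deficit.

6.9

CA = S - I = 31.3 - 24.4 = 6.9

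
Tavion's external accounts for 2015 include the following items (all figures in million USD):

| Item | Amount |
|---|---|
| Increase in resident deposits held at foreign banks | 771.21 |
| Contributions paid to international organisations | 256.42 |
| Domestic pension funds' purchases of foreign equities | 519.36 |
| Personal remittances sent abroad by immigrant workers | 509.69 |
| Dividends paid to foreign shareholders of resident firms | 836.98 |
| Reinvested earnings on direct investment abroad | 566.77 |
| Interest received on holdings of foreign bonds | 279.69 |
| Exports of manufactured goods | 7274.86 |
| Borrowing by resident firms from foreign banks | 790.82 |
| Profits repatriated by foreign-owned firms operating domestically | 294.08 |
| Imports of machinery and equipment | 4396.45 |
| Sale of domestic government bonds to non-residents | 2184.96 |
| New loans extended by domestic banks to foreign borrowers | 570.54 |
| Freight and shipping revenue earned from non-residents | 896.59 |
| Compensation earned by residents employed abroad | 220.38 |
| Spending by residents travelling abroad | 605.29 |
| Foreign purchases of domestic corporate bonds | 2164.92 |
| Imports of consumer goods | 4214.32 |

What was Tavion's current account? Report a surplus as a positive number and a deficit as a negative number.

-1874.94

Goods: 7274.86 - 4214.32 - 4396.45 = -1335.91
Services: -605.29 + 896.59 = 291.30
Primary income: 279.69 + 220.38 + 566.77 - 294.08 - 836.98 = -64.22
Secondary income: -256.42 - 509.69 = -766.11
Current account = (-1335.91) + 291.30 + (-64.22) + (-766.11) = -1874.94
(Excluded from the current account — financial account: increase in resident deposits held at foreign banks 771.21, domestic pension funds' purchases of foreign equities 519.36, borrowing by resident firms from foreign banks 790.82, sale of domestic government bonds to non-residents 2184.96, new loans extended by domestic banks to foreign borrowers 570.54, foreign purchases of domestic corporate bonds 2164.92.)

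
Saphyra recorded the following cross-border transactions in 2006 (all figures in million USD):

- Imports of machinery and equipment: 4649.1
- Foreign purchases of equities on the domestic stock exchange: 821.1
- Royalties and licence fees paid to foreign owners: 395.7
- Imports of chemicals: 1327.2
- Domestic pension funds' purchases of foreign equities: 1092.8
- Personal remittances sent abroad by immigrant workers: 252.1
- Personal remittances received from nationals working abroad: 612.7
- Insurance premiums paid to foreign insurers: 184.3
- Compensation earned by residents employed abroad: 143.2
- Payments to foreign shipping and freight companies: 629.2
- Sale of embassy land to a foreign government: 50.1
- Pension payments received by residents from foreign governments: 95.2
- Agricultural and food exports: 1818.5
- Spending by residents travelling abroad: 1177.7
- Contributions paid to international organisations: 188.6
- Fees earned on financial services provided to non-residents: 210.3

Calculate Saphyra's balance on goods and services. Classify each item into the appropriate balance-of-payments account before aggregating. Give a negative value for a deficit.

-6334.4

Goods: -1327.2 - 4649.1 + 1818.5 = -4157.8
Services: -184.3 - 629.2 - 395.7 - 1177.7 + 210.3 = -2176.6
Trade balance = -4157.8 + (-2176.6) = -6334.4
(Excluded from the trade balance — financial account: foreign purchases of equities on the domestic stock exchange 821.1, domestic pension funds' purchases of foreign equities 1092.8; secondary income: personal remittances sent abroad by immigrant workers 252.1, personal remittances received from nationals working abroad 612.7, pension payments received by residents from foreign governments 95.2, contributions paid to international organisations 188.6; primary income: compensation earned by residents employed abroad 143.2; capital account: sale of embassy land to a foreign government 50.1.)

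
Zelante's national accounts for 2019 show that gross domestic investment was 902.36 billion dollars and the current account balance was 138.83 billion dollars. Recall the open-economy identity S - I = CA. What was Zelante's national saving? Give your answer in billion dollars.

S = I + CA = 902.36 + 138.83 = 1041.19

1041.19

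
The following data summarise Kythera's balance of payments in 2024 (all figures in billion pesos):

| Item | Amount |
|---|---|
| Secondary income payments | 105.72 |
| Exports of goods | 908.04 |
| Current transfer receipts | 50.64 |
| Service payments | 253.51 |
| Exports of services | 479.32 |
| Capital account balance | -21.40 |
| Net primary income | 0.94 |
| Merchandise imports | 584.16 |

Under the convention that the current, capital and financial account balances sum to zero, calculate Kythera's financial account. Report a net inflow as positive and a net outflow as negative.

Goods balance = 908.04 - 584.16 = 323.88
Services balance = 479.32 - 253.51 = 225.81
Trade balance (goods + services) = 323.88 + 225.81 = 549.69
Net primary income = 0.94
Net secondary income = 50.64 - 105.72 = -55.08
Current account = 549.69 + 0.94 + (-55.08) = 495.55
Financial account = -(495.55 + (-21.40)) = -474.15

-474.15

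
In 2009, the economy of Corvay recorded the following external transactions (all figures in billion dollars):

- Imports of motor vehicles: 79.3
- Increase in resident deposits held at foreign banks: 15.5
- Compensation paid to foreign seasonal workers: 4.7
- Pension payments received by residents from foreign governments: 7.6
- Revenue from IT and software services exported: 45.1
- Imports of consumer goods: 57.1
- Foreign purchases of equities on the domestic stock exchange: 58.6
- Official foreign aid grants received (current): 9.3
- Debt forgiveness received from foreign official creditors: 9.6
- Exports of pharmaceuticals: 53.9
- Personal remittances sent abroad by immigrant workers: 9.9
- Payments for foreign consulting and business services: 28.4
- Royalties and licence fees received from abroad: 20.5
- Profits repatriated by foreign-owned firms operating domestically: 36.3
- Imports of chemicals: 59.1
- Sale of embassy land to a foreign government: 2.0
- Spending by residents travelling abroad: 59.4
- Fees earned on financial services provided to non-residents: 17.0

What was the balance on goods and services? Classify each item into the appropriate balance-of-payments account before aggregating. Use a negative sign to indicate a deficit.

Goods: -79.3 + 53.9 - 57.1 - 59.1 = -141.6
Services: -59.4 + 17.0 + 20.5 - 28.4 + 45.1 = -5.2
Trade balance = -141.6 + (-5.2) = -146.8
(Excluded from the trade balance — financial account: increase in resident deposits held at foreign banks 15.5, foreign purchases of equities on the domestic stock exchange 58.6; primary income: compensation paid to foreign seasonal workers 4.7, profits repatriated by foreign-owned firms operating domestically 36.3; secondary income: pension payments received by residents from foreign governments 7.6, official foreign aid grants received (current) 9.3, personal remittances sent abroad by immigrant workers 9.9; capital account: debt forgiveness received from foreign official creditors 9.6, sale of embassy land to a foreign government 2.0.)

-146.8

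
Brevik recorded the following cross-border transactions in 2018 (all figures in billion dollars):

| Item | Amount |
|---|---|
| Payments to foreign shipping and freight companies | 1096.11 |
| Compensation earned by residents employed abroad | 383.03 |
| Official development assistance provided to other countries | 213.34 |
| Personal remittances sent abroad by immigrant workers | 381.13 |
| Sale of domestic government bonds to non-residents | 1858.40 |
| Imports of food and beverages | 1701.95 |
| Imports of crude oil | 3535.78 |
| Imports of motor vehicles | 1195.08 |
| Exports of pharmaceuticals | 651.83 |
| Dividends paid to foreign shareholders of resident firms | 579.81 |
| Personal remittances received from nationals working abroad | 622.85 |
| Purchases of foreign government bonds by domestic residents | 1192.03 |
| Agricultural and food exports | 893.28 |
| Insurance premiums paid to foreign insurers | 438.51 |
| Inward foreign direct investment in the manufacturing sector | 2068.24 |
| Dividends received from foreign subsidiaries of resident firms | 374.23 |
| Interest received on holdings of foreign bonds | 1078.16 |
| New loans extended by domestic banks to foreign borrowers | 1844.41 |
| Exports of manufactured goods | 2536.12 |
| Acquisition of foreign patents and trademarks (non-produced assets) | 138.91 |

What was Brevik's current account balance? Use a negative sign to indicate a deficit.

Goods: 2536.12 + 893.28 - 3535.78 - 1195.08 + 651.83 - 1701.95 = -2351.58
Services: -1096.11 - 438.51 = -1534.62
Primary income: 383.03 - 579.81 + 374.23 + 1078.16 = 1255.61
Secondary income: -381.13 + 622.85 - 213.34 = 28.38
Current account = (-2351.58) + (-1534.62) + 1255.61 + 28.38 = -2602.21
(Excluded from the current account — financial account: sale of domestic government bonds to non-residents 1858.40, purchases of foreign government bonds by domestic residents 1192.03, inward foreign direct investment in the manufacturing sector 2068.24, new loans extended by domestic banks to foreign borrowers 1844.41; capital account: acquisition of foreign patents and trademarks (non-produced assets) 138.91.)

-2602.21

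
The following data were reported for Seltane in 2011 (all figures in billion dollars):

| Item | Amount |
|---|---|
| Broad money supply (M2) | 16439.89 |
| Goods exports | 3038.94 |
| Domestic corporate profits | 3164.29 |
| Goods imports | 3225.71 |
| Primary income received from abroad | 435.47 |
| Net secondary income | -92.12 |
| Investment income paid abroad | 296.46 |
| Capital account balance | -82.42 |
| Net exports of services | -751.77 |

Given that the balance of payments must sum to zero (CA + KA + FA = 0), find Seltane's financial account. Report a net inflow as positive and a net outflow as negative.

974.07

Goods balance = 3038.94 - 3225.71 = -186.77
Services balance = -751.77
Trade balance (goods + services) = -186.77 + (-751.77) = -938.54
Net primary income = 435.47 - 296.46 = 139.01
Net secondary income = -92.12
Current account = -938.54 + 139.01 + (-92.12) = -891.65
Financial account = -(-891.65 + (-82.42)) = 974.07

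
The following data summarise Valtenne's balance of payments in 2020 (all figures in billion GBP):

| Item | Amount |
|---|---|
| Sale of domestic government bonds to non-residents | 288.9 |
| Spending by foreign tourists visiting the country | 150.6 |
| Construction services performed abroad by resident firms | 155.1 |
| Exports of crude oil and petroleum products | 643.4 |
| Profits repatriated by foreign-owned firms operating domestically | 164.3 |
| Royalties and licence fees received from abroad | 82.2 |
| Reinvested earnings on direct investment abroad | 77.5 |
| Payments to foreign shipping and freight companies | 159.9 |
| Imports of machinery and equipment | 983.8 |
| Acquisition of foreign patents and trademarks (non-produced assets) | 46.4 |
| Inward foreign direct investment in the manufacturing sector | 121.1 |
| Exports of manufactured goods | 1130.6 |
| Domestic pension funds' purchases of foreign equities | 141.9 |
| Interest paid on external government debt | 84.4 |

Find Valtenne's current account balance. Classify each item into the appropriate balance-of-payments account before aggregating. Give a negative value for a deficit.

847.0

Goods: -983.8 + 643.4 + 1130.6 = 790.2
Services: 155.1 + 82.2 - 159.9 + 150.6 = 228.0
Primary income: -84.4 + 77.5 - 164.3 = -171.2
Current account = 790.2 + 228.0 + (-171.2) = 847.0
(Excluded from the current account — financial account: sale of domestic government bonds to non-residents 288.9, inward foreign direct investment in the manufacturing sector 121.1, domestic pension funds' purchases of foreign equities 141.9; capital account: acquisition of foreign patents and trademarks (non-produced assets) 46.4.)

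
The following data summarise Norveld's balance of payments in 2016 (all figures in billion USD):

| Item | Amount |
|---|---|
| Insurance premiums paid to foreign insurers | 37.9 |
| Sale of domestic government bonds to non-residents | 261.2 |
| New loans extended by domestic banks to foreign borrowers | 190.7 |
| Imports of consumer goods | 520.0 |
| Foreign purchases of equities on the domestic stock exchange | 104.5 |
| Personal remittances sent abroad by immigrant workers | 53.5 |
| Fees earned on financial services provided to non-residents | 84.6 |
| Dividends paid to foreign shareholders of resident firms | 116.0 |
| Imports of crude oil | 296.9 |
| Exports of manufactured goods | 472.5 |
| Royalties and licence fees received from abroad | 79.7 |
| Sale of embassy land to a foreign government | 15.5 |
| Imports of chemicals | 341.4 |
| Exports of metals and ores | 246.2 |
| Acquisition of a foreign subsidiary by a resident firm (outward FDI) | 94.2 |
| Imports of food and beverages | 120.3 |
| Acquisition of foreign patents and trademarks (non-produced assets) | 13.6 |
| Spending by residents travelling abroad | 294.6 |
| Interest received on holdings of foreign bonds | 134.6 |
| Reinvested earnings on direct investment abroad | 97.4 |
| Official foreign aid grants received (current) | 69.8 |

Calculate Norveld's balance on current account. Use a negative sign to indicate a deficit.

-595.8

Goods: 472.5 - 341.4 - 120.3 - 296.9 - 520.0 + 246.2 = -559.9
Services: 79.7 - 37.9 + 84.6 - 294.6 = -168.2
Primary income: -116.0 + 97.4 + 134.6 = 116.0
Secondary income: 69.8 - 53.5 = 16.3
Current account = (-559.9) + (-168.2) + 116.0 + 16.3 = -595.8
(Excluded from the current account — financial account: sale of domestic government bonds to non-residents 261.2, new loans extended by domestic banks to foreign borrowers 190.7, foreign purchases of equities on the domestic stock exchange 104.5, acquisition of a foreign subsidiary by a resident firm (outward FDI) 94.2; capital account: sale of embassy land to a foreign government 15.5, acquisition of foreign patents and trademarks (non-produced assets) 13.6.)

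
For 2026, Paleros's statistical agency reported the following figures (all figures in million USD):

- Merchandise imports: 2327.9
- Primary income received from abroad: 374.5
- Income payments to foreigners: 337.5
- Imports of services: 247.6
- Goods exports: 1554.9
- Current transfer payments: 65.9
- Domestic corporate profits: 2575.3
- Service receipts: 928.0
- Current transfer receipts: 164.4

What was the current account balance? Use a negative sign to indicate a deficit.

42.9

Goods balance = 1554.9 - 2327.9 = -773.0
Services balance = 928.0 - 247.6 = 680.4
Trade balance (goods + services) = -773.0 + 680.4 = -92.6
Net primary income = 374.5 - 337.5 = 37.0
Net secondary income = 164.4 - 65.9 = 98.5
Current account = -92.6 + 37.0 + 98.5 = 42.9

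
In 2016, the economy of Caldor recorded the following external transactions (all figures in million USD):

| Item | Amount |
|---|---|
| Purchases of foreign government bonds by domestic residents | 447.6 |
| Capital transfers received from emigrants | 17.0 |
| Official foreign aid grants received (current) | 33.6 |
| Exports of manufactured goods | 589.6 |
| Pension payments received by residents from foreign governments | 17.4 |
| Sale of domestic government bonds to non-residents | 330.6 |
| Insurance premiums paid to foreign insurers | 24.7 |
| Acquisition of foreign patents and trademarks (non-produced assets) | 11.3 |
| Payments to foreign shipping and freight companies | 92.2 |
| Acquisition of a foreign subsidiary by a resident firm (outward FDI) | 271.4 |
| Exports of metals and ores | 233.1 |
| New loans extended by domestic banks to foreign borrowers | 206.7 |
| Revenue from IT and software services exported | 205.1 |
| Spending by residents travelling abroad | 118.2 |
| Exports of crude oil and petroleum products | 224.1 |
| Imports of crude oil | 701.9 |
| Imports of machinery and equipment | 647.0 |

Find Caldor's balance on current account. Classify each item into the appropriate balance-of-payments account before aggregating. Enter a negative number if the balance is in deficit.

Goods: 224.1 - 701.9 + 233.1 - 647.0 + 589.6 = -302.1
Services: 205.1 - 24.7 - 118.2 - 92.2 = -30.0
Secondary income: 33.6 + 17.4 = 51.0
Current account = (-302.1) + (-30.0) + 51.0 = -281.1
(Excluded from the current account — financial account: purchases of foreign government bonds by domestic residents 447.6, sale of domestic government bonds to non-residents 330.6, acquisition of a foreign subsidiary by a resident firm (outward FDI) 271.4, new loans extended by domestic banks to foreign borrowers 206.7; capital account: capital transfers received from emigrants 17.0, acquisition of foreign patents and trademarks (non-produced assets) 11.3.)

-281.1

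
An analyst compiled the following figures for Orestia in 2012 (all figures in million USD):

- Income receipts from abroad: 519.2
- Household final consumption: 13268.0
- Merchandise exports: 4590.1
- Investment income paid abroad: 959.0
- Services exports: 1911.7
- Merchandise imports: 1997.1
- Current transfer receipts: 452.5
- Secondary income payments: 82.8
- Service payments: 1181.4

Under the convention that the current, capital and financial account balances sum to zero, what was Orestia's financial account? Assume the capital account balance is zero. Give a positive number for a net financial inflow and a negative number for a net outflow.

Goods balance = 4590.1 - 1997.1 = 2593.0
Services balance = 1911.7 - 1181.4 = 730.3
Trade balance (goods + services) = 2593.0 + 730.3 = 3323.3
Net primary income = 519.2 - 959.0 = -439.8
Net secondary income = 452.5 - 82.8 = 369.7
Current account = 3323.3 + (-439.8) + 369.7 = 3253.2
Financial account = -(3253.2) = -3253.2

-3253.2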